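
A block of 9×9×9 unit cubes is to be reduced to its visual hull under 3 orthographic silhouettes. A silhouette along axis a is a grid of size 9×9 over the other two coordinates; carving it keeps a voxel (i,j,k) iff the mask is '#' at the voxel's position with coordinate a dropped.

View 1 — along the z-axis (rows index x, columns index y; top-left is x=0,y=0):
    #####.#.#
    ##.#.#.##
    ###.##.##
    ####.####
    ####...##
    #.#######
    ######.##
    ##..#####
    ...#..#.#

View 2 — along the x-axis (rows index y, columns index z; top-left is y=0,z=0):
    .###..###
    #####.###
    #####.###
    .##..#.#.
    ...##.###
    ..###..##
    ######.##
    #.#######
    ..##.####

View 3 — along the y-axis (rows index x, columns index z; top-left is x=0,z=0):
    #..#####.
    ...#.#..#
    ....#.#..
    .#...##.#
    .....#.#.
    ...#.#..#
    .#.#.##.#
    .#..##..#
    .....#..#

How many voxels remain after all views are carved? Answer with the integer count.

full grid |V| = 729
V1 z: intersect with XY mask (60 set) -- 540 left
V2 x: intersect with YZ mask (58 set) -- 385 left
V3 y: intersect with XZ mask (31 set) -- 150 left

voxel count = 150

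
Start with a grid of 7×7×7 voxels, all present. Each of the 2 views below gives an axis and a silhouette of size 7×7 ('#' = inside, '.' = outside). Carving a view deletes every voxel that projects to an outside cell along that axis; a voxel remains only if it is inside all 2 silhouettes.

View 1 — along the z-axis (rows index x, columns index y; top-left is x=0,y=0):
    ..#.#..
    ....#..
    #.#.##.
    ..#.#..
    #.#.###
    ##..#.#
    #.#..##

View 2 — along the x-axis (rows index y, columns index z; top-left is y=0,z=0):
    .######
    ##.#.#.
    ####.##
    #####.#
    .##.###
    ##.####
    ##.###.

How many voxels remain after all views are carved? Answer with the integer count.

remaining voxels: 121

initial block: 7^3 = 343
after view 1 [z-axis, 22 of 49 cells solid] → remaining = 154
after view 2 [x-axis, 38 of 49 cells solid] → remaining = 121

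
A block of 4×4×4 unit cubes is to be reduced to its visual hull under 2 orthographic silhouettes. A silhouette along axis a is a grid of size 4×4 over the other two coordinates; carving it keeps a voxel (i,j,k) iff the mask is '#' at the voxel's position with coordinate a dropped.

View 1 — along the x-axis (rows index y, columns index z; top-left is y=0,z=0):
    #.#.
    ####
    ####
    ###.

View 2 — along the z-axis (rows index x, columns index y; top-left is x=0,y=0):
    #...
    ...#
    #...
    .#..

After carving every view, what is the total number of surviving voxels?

11 voxels

start: 4×4×4 = 64 voxels
V1 x: intersect with YZ mask (13 set) -- 52 left
V2 z: intersect with XY mask (4 set) -- 11 left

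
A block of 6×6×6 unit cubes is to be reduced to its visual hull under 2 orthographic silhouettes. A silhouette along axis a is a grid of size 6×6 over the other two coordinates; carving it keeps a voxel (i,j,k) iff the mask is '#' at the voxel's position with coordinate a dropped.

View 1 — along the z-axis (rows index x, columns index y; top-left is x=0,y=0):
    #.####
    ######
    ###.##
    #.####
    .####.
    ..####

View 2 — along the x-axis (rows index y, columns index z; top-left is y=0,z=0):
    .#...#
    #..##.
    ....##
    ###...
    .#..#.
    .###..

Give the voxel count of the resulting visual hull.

start: 6×6×6 = 216 voxels
[1] z-view keeps 29 columns → grid now 174
[2] x-view keeps 15 columns → grid now 71

remaining voxels: 71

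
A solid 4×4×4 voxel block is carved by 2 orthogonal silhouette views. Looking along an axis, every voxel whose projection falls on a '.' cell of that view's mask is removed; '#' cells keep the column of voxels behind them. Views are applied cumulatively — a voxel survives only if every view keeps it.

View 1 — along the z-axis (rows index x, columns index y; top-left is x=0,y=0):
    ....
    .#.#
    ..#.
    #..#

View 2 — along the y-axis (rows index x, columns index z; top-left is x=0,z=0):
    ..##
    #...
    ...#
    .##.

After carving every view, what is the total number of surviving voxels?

initial block: 4^3 = 64
V1 z: intersect with XY mask (5 set) -- 20 left
V2 y: intersect with XZ mask (6 set) -- 7 left

remaining voxels: 7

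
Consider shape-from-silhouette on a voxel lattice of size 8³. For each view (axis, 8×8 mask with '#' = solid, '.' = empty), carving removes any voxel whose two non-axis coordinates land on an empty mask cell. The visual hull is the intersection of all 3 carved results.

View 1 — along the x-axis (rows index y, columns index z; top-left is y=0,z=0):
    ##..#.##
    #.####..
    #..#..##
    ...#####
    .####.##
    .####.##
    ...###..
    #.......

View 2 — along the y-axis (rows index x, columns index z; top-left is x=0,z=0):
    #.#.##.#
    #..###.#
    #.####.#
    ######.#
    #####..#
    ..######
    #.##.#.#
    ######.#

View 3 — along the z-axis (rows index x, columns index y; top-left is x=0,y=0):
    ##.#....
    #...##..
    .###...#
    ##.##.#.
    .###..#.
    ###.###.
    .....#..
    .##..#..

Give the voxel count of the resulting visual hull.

remaining voxels: 104

before carving: 512 voxels (8×8×8)
carve view 1 (along x, YZ-mask fill 35/64): 280 voxels remain
carve view 2 (along y, XZ-mask fill 47/64): 208 voxels remain
carve view 3 (along z, XY-mask fill 29/64): 104 voxels remain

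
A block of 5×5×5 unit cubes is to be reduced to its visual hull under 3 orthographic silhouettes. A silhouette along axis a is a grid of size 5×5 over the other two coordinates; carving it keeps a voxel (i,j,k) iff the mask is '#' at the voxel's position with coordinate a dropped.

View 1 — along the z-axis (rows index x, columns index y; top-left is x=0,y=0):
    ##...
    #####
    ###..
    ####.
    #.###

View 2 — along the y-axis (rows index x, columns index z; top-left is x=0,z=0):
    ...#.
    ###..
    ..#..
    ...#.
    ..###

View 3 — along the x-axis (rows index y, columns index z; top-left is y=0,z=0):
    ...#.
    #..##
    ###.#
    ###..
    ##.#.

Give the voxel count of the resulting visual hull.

voxel count = 19

start: 5×5×5 = 125 voxels
[1] z-view keeps 18 columns → grid now 90
[2] y-view keeps 9 columns → grid now 36
[3] x-view keeps 14 columns → grid now 19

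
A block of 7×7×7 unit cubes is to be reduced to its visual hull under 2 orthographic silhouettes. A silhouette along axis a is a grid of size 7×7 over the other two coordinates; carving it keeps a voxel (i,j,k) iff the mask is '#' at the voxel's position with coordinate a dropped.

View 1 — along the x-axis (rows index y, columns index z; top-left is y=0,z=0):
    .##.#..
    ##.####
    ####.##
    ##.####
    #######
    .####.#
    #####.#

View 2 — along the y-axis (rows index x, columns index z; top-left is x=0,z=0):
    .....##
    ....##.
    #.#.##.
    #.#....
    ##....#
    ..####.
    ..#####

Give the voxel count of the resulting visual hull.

|visual hull| = 116

initial block: 7^3 = 343
[1] x-view keeps 39 columns → grid now 273
[2] y-view keeps 22 columns → grid now 116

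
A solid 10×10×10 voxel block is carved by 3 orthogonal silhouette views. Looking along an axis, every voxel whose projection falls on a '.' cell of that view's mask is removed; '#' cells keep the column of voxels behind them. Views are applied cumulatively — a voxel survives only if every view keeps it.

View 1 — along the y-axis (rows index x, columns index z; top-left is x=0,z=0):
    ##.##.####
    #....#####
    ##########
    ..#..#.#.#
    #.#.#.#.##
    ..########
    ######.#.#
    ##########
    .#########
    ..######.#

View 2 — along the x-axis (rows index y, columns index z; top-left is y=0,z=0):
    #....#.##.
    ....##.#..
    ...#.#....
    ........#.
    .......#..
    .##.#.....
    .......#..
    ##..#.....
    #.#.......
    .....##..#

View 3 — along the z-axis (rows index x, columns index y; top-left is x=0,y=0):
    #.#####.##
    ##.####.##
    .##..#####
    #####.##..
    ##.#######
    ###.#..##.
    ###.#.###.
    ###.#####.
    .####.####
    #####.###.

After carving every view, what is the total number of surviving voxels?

before carving: 1000 voxels (10×10×10)
carve view 1 (along y, XZ-mask fill 76/100): 760 voxels remain
carve view 2 (along x, YZ-mask fill 23/100): 175 voxels remain
carve view 3 (along z, XY-mask fill 76/100): 131 voxels remain

voxel count = 131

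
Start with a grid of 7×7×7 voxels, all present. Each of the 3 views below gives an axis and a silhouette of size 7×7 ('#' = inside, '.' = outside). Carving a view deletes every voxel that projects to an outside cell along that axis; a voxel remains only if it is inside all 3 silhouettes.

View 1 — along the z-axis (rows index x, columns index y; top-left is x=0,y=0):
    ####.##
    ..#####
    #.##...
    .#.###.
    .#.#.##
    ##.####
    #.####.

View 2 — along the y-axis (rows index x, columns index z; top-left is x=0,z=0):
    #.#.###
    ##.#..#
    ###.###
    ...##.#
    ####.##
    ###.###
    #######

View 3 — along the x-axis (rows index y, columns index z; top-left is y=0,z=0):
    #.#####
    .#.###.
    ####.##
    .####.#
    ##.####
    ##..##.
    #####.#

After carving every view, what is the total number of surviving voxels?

remaining voxels: 129

start: 7×7×7 = 343 voxels
carve view 1 (along z, XY-mask fill 33/49): 231 voxels remain
carve view 2 (along y, XZ-mask fill 37/49): 175 voxels remain
carve view 3 (along x, YZ-mask fill 37/49): 129 voxels remain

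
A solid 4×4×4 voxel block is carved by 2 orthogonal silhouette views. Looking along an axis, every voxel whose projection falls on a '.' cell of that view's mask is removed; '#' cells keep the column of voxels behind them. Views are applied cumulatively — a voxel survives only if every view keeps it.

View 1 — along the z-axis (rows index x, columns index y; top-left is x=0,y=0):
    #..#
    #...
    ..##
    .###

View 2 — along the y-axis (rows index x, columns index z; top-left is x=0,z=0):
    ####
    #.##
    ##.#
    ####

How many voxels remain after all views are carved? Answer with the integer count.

voxel count = 29

before carving: 64 voxels (4×4×4)
V1 z: intersect with XY mask (8 set) -- 32 left
V2 y: intersect with XZ mask (14 set) -- 29 left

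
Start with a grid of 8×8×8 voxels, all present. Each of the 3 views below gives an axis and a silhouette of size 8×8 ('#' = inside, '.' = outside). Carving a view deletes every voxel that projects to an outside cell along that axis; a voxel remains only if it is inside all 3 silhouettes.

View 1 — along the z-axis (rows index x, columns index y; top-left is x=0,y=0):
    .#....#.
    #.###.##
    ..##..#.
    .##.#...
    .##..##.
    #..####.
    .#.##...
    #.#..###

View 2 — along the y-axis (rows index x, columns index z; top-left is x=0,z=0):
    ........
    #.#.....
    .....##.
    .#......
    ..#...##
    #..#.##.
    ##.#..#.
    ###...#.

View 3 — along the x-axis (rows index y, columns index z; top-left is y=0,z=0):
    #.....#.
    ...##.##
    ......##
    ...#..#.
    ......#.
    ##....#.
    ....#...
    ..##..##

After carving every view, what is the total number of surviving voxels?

29 voxels

start: 8×8×8 = 512 voxels
step 1: project along z, AND mask (31/64) → |grid| = 248
step 2: project along y, AND mask (20/64) → |grid| = 85
step 3: project along x, AND mask (19/64) → |grid| = 29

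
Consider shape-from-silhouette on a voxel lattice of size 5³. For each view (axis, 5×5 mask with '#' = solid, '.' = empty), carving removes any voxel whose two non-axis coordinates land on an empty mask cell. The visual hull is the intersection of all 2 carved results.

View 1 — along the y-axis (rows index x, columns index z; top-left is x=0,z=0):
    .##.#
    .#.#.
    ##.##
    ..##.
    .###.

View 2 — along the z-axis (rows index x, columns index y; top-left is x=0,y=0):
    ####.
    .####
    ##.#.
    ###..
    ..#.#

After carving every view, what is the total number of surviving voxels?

start: 5×5×5 = 125 voxels
step 1: project along y, AND mask (14/25) → |grid| = 70
step 2: project along z, AND mask (16/25) → |grid| = 44

44 voxels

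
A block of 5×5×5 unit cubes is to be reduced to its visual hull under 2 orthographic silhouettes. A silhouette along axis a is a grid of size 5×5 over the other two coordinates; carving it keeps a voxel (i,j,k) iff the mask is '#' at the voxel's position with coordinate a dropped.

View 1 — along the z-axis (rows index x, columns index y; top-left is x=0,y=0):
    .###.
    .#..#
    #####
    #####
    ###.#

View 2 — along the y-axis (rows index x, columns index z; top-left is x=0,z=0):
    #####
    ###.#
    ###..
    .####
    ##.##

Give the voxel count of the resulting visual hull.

start: 5×5×5 = 125 voxels
step 1: project along z, AND mask (19/25) → |grid| = 95
step 2: project along y, AND mask (20/25) → |grid| = 74

remaining voxels: 74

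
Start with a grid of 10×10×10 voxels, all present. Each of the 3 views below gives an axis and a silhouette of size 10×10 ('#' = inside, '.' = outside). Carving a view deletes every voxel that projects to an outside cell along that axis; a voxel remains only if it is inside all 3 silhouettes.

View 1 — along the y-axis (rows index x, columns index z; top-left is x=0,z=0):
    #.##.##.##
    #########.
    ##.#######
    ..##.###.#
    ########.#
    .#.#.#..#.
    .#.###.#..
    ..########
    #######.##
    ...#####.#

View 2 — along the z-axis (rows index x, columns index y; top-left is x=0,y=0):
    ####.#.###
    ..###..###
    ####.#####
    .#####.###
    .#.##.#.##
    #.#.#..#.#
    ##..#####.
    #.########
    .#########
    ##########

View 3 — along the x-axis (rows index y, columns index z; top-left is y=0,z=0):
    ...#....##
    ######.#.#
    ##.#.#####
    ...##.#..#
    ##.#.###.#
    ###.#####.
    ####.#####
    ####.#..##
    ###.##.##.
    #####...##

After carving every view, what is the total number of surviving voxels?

383 voxels

full grid |V| = 1000
after view 1 [y-axis, 72 of 100 cells solid] → remaining = 720
after view 2 [z-axis, 77 of 100 cells solid] → remaining = 561
after view 3 [x-axis, 68 of 100 cells solid] → remaining = 383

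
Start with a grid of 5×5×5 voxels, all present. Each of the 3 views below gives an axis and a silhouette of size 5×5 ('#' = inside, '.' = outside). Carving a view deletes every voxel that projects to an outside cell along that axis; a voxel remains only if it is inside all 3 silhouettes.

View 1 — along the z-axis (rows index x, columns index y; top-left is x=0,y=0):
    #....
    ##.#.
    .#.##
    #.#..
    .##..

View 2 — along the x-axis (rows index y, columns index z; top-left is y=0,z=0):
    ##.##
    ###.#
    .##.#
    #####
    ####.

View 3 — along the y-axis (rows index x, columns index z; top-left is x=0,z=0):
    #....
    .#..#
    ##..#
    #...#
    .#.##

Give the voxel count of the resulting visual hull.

start: 5×5×5 = 125 voxels
carve view 1 (along z, XY-mask fill 11/25): 55 voxels remain
carve view 2 (along x, YZ-mask fill 20/25): 44 voxels remain
carve view 3 (along y, XZ-mask fill 11/25): 22 voxels remain

22 voxels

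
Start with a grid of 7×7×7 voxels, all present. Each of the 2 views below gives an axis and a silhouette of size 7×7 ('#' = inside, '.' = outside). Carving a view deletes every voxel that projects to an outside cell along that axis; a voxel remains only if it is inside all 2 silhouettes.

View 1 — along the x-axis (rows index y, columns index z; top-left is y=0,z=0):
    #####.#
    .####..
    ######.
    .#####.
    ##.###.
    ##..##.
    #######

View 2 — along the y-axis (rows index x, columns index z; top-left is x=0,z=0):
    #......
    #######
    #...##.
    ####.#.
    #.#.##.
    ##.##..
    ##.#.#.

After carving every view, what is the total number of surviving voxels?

before carving: 343 voxels (7×7×7)
after view 1 [x-axis, 37 of 49 cells solid] → remaining = 259
after view 2 [y-axis, 28 of 49 cells solid] → remaining = 157

voxel count = 157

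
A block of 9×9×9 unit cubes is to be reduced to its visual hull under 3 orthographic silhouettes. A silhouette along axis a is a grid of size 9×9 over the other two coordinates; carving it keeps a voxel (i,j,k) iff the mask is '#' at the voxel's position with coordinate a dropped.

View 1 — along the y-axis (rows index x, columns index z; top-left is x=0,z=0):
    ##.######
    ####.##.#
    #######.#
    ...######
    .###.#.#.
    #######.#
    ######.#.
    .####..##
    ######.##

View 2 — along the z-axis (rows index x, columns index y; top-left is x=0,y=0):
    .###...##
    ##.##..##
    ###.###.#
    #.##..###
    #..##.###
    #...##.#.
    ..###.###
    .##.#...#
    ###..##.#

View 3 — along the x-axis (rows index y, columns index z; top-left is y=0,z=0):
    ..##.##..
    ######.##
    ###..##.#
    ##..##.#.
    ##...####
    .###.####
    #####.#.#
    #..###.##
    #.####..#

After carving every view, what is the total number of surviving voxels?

start: 9×9×9 = 729 voxels
  1. axis=1 (XZ plane), |mask|=63  ⇒  voxels=567
  2. axis=2 (XY plane), |mask|=50  ⇒  voxels=350
  3. axis=0 (YZ plane), |mask|=55  ⇒  voxels=234

remaining voxels: 234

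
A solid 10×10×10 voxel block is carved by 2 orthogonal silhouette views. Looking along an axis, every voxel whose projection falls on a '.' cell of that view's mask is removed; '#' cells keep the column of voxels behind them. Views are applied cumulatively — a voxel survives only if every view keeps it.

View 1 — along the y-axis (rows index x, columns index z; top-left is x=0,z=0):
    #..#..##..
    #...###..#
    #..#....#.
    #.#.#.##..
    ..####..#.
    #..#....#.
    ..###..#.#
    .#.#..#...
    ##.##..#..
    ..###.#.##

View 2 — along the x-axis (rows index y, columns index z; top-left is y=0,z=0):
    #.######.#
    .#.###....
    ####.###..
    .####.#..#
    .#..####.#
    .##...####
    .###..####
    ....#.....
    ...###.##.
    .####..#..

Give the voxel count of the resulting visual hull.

full grid |V| = 1000
V1 y: intersect with XZ mask (44 set) -- 440 left
V2 x: intersect with YZ mask (55 set) -- 243 left

|visual hull| = 243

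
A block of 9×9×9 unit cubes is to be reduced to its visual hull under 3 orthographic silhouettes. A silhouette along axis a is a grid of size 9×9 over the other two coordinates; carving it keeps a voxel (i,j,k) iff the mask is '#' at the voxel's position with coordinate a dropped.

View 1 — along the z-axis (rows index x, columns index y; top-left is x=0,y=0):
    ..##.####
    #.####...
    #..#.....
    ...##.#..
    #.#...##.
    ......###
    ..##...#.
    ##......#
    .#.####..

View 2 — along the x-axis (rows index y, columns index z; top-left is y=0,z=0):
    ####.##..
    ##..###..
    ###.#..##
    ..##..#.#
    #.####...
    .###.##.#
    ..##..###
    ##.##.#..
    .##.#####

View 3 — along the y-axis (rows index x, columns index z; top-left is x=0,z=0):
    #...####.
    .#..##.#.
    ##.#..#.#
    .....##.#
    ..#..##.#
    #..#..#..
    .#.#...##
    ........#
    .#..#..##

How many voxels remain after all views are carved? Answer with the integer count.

67 voxels

full grid |V| = 729
after view 1 [z-axis, 34 of 81 cells solid] → remaining = 306
after view 2 [x-axis, 49 of 81 cells solid] → remaining = 181
after view 3 [y-axis, 33 of 81 cells solid] → remaining = 67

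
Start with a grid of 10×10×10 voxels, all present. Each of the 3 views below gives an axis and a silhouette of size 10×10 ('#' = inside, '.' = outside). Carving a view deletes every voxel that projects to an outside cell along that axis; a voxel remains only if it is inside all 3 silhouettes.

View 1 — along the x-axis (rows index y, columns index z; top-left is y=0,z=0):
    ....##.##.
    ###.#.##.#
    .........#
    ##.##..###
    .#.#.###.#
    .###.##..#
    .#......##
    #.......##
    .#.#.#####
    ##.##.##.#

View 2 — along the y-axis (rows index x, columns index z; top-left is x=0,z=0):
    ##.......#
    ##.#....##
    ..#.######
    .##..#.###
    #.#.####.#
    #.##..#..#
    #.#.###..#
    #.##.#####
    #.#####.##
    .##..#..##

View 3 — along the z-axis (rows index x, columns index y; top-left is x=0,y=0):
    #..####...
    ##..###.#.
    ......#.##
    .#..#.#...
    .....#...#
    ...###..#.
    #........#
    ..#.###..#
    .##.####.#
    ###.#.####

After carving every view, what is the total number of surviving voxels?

voxel count = 139

initial block: 10^3 = 1000
carve view 1 (along x, YZ-mask fill 51/100): 510 voxels remain
carve view 2 (along y, XZ-mask fill 60/100): 310 voxels remain
carve view 3 (along z, XY-mask fill 45/100): 139 voxels remain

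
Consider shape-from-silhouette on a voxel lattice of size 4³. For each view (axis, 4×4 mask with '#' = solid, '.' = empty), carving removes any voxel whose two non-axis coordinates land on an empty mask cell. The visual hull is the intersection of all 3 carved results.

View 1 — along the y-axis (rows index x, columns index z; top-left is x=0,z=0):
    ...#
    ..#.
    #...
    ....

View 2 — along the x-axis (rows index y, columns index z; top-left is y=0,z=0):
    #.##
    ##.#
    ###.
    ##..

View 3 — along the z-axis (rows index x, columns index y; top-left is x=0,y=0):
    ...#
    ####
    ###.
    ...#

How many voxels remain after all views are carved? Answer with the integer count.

initial block: 4^3 = 64
[1] y-view keeps 3 columns → grid now 12
[2] x-view keeps 11 columns → grid now 8
[3] z-view keeps 9 columns → grid now 5

|visual hull| = 5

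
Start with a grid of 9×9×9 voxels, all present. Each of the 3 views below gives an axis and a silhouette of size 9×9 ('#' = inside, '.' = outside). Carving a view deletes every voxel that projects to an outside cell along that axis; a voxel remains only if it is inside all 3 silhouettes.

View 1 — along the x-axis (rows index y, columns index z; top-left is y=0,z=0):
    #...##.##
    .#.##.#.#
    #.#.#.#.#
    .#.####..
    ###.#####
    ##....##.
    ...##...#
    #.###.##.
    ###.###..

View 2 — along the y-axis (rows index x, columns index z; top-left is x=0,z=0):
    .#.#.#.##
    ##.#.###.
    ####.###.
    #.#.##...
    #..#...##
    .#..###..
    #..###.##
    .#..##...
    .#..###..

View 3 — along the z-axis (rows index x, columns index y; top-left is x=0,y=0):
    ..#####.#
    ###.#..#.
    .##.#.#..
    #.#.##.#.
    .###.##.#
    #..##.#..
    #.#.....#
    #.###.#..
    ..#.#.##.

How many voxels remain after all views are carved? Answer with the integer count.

remaining voxels: 109

full grid |V| = 729
carve view 1 (along x, YZ-mask fill 47/81): 423 voxels remain
carve view 2 (along y, XZ-mask fill 43/81): 223 voxels remain
carve view 3 (along z, XY-mask fill 42/81): 109 voxels remain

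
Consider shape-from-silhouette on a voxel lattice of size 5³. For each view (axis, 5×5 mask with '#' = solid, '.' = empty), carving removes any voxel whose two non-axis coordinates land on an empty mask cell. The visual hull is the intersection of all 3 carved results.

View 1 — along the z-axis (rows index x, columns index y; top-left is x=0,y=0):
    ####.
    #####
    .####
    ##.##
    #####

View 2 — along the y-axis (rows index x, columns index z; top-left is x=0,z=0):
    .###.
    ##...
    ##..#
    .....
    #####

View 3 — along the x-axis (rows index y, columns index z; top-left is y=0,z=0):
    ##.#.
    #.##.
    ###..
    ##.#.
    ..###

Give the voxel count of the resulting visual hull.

initial block: 5^3 = 125
V1 z: intersect with XY mask (22 set) -- 110 left
V2 y: intersect with XZ mask (13 set) -- 59 left
V3 x: intersect with YZ mask (15 set) -- 36 left

voxel count = 36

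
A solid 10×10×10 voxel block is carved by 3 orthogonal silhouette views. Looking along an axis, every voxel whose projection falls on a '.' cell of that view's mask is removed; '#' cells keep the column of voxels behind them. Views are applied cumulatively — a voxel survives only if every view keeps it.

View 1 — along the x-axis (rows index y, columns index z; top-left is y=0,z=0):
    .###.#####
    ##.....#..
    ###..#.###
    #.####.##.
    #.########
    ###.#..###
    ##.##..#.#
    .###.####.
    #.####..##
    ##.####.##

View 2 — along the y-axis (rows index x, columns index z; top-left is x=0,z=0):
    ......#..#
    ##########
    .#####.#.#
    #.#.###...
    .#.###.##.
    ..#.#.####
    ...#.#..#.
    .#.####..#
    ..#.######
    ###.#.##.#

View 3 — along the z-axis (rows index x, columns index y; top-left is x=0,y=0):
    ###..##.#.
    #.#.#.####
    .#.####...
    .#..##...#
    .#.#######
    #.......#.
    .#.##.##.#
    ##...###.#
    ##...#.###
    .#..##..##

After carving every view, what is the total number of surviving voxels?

full grid |V| = 1000
[1] x-view keeps 69 columns → grid now 690
[2] y-view keeps 59 columns → grid now 398
[3] z-view keeps 55 columns → grid now 224

remaining voxels: 224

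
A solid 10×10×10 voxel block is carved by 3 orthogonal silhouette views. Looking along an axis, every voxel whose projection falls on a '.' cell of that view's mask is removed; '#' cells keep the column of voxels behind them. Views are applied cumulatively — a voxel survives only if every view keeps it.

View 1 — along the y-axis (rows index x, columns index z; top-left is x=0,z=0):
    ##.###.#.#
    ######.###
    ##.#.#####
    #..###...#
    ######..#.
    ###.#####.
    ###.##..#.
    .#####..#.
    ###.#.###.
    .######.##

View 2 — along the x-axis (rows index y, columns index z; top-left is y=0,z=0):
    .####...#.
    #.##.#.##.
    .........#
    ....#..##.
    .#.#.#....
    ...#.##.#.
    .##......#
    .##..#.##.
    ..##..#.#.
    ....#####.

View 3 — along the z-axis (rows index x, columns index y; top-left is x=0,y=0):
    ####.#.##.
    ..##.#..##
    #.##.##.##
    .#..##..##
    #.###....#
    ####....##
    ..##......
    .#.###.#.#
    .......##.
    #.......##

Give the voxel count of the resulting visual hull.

voxel count = 133

initial block: 10^3 = 1000
step 1: project along y, AND mask (71/100) → |grid| = 710
step 2: project along x, AND mask (39/100) → |grid| = 284
step 3: project along z, AND mask (48/100) → |grid| = 133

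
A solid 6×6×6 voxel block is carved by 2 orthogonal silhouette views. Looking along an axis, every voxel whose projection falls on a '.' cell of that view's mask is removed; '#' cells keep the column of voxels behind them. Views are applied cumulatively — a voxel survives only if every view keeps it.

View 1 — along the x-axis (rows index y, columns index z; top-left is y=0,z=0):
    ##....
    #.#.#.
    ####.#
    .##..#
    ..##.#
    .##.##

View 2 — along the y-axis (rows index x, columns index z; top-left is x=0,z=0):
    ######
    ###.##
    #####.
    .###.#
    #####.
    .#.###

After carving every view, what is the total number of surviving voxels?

before carving: 216 voxels (6×6×6)
[1] x-view keeps 20 columns → grid now 120
[2] y-view keeps 29 columns → grid now 97

remaining voxels: 97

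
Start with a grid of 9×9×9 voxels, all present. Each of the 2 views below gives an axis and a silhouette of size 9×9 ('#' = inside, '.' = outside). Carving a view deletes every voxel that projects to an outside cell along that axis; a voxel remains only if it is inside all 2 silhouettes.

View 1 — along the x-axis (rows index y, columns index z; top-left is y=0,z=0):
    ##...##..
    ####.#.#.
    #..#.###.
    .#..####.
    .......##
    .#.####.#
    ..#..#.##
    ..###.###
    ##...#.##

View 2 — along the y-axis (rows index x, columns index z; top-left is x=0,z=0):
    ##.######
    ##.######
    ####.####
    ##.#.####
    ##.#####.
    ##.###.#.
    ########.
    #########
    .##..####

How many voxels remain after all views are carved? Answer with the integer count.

start: 9×9×9 = 729 voxels
step 1: project along x, AND mask (43/81) → |grid| = 387
step 2: project along y, AND mask (67/81) → |grid| = 335

remaining voxels: 335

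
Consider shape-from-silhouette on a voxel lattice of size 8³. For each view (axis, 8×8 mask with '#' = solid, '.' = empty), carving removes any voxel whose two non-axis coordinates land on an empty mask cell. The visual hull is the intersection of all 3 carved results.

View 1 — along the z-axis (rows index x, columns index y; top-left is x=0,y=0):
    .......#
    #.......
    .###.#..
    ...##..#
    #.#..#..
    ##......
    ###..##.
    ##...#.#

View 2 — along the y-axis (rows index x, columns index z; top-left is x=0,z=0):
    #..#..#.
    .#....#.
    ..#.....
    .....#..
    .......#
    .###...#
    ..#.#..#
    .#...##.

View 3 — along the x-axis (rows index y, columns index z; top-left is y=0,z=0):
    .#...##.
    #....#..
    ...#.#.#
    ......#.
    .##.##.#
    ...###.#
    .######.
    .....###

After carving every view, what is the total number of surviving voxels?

remaining voxels: 20

before carving: 512 voxels (8×8×8)
  1. axis=2 (XY plane), |mask|=23  ⇒  voxels=184
  2. axis=1 (XZ plane), |mask|=18  ⇒  voxels=50
  3. axis=0 (YZ plane), |mask|=27  ⇒  voxels=20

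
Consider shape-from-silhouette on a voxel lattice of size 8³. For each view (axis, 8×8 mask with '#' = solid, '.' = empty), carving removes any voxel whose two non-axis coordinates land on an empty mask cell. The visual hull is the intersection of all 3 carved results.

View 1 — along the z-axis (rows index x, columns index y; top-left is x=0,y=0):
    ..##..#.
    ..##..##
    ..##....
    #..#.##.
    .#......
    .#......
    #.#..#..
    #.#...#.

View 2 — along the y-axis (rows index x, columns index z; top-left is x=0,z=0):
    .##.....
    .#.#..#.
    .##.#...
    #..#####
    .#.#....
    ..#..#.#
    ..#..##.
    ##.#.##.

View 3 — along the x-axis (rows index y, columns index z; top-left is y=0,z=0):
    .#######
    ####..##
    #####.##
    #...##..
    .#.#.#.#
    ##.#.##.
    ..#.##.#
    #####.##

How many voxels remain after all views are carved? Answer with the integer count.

|visual hull| = 48

initial block: 8^3 = 512
after view 1 [z-axis, 21 of 64 cells solid] → remaining = 168
after view 2 [y-axis, 27 of 64 cells solid] → remaining = 77
after view 3 [x-axis, 43 of 64 cells solid] → remaining = 48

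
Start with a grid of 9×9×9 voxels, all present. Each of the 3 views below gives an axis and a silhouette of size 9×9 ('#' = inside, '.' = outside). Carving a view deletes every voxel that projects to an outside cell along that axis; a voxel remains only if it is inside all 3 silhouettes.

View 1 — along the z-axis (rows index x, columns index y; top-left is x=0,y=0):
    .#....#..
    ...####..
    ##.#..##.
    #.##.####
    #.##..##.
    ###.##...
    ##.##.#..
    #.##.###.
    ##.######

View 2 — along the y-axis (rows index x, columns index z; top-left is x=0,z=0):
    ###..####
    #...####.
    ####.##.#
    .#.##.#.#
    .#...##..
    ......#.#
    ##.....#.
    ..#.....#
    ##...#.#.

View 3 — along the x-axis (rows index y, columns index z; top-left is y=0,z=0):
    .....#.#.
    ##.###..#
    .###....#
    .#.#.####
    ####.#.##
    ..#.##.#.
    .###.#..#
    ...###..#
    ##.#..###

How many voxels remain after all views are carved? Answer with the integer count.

initial block: 9^3 = 729
[1] z-view keeps 47 columns → grid now 423
[2] y-view keeps 38 columns → grid now 188
[3] x-view keeps 44 columns → grid now 102

remaining voxels: 102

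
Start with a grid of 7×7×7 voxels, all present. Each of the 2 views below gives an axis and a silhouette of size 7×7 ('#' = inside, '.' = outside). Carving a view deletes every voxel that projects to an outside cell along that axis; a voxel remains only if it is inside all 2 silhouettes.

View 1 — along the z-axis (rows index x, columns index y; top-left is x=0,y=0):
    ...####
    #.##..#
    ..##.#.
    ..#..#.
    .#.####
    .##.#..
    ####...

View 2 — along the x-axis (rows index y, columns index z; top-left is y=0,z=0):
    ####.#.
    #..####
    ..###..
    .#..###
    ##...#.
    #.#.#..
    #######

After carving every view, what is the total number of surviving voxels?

|visual hull| = 102

initial block: 7^3 = 343
step 1: project along z, AND mask (25/49) → |grid| = 175
step 2: project along x, AND mask (30/49) → |grid| = 102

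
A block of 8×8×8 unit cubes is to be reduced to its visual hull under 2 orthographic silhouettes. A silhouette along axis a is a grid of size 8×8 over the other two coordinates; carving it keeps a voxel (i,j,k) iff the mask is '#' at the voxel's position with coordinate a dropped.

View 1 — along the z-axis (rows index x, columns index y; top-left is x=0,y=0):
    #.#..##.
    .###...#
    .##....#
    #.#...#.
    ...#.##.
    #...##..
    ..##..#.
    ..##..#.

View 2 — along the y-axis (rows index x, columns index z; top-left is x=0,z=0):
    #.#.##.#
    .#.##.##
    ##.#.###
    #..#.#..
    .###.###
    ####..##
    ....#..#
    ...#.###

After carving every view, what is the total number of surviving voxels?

remaining voxels: 121

before carving: 512 voxels (8×8×8)
carve view 1 (along z, XY-mask fill 26/64): 208 voxels remain
carve view 2 (along y, XZ-mask fill 37/64): 121 voxels remain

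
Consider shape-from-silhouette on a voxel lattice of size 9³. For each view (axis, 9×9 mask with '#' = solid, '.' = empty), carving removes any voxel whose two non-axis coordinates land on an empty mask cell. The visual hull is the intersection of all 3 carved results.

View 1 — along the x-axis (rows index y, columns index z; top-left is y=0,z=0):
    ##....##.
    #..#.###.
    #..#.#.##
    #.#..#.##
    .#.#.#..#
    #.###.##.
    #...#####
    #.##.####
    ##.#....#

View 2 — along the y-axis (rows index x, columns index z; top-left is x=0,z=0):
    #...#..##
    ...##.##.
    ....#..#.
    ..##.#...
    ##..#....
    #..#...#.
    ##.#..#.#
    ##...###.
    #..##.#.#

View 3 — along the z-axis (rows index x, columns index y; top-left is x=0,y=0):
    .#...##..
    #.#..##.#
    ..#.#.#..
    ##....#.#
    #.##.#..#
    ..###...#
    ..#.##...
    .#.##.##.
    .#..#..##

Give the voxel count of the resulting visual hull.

voxel count = 82

before carving: 729 voxels (9×9×9)
  1. axis=0 (YZ plane), |mask|=46  ⇒  voxels=414
  2. axis=1 (XZ plane), |mask|=34  ⇒  voxels=185
  3. axis=2 (XY plane), |mask|=36  ⇒  voxels=82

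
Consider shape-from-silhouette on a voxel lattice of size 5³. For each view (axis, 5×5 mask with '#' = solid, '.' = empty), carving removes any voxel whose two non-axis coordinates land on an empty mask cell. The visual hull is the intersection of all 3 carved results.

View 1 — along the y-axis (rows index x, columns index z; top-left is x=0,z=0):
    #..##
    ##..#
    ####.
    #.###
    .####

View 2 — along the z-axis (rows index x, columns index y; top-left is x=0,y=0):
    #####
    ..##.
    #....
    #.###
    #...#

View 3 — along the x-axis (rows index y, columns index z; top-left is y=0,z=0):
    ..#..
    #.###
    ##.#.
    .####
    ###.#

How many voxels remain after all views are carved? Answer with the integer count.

before carving: 125 voxels (5×5×5)
carve view 1 (along y, XZ-mask fill 18/25): 90 voxels remain
carve view 2 (along z, XY-mask fill 14/25): 49 voxels remain
carve view 3 (along x, YZ-mask fill 16/25): 27 voxels remain

voxel count = 27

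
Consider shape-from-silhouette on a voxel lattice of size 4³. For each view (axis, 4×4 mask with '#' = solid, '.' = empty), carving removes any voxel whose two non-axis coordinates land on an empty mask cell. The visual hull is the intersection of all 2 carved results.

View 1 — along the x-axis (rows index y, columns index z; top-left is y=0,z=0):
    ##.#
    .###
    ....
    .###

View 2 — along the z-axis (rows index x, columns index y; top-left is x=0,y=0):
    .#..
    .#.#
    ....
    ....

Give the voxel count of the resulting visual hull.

9 voxels

initial block: 4^3 = 64
[1] x-view keeps 9 columns → grid now 36
[2] z-view keeps 3 columns → grid now 9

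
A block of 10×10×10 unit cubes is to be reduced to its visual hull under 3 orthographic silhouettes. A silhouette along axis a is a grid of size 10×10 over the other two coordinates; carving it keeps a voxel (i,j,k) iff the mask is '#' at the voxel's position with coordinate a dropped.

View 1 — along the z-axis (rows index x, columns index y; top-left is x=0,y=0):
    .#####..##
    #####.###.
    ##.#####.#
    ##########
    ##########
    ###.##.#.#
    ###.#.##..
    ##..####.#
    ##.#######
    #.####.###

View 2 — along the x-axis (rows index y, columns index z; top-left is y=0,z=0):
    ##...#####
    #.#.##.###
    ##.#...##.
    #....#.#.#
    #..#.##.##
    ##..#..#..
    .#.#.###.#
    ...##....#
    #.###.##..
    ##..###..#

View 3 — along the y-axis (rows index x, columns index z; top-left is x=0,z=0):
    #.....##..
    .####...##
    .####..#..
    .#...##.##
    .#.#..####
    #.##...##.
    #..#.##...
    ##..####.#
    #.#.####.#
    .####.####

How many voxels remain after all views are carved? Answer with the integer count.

remaining voxels: 248

before carving: 1000 voxels (10×10×10)
carve view 1 (along z, XY-mask fill 80/100): 800 voxels remain
carve view 2 (along x, YZ-mask fill 54/100): 434 voxels remain
carve view 3 (along y, XZ-mask fill 56/100): 248 voxels remain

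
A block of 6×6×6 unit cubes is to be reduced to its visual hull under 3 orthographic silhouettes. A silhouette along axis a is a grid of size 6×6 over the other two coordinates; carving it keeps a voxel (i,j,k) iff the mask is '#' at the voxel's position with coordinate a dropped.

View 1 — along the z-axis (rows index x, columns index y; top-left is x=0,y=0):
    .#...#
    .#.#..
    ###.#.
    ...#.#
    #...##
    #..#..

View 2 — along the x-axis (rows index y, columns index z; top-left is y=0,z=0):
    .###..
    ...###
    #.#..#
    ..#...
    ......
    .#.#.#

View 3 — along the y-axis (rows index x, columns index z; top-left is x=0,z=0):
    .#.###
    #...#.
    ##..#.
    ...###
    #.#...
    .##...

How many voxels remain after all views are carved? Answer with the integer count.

|visual hull| = 16

initial block: 6^3 = 216
step 1: project along z, AND mask (15/36) → |grid| = 90
step 2: project along x, AND mask (13/36) → |grid| = 33
step 3: project along y, AND mask (16/36) → |grid| = 16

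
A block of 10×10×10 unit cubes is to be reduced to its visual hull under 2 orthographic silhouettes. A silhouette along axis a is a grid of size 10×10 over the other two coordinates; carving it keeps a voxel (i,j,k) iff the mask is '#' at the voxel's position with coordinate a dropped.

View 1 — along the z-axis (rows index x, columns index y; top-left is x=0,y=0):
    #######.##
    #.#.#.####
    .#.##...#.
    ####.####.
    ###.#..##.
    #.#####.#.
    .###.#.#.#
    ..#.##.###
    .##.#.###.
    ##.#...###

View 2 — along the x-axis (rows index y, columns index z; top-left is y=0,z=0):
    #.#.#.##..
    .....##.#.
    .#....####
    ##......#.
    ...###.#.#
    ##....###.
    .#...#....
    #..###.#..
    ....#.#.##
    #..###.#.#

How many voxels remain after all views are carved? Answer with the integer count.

full grid |V| = 1000
step 1: project along z, AND mask (65/100) → |grid| = 650
step 2: project along x, AND mask (43/100) → |grid| = 280

voxel count = 280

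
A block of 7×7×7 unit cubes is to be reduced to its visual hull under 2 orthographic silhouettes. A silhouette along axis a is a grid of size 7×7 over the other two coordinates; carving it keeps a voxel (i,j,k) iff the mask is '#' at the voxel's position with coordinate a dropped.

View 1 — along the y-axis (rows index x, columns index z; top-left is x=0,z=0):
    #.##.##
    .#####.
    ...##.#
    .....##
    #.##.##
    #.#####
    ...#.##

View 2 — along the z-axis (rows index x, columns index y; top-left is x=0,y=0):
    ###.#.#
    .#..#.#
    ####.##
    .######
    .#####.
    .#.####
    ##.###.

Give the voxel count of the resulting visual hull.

voxel count = 140

start: 7×7×7 = 343 voxels
  1. axis=1 (XZ plane), |mask|=29  ⇒  voxels=203
  2. axis=2 (XY plane), |mask|=35  ⇒  voxels=140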